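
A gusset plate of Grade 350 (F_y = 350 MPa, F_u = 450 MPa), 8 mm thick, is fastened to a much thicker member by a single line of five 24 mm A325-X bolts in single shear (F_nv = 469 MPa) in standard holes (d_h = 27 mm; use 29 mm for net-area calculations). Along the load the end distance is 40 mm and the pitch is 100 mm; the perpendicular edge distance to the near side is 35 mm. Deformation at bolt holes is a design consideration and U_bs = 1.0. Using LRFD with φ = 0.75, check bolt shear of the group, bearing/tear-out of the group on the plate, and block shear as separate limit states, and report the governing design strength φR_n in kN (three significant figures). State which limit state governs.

557 kN (block shear governs)

Bolt shear: A_b = π·24²/4 = 452.4 mm²; R_n = 469 × 452.4 × 5 × 1 / 1000 = 1061 kN → 0.75 × 1061 = 796 kN.
Bearing: edge l_c = 26.5, r_n = 114.5 kN; interior l_c = 73, r_n = 207.4 kN; R_n = 114.5 + 4·207.4 = 943.9 kN → 708 kN.
Block shear: A_gv = 3520, A_nv = 2476, A_nt = 164 mm²; R_n = min(0.6F_uA_nv, 0.6F_yA_gv) + U_bs·F_u·A_nt = 742.3 kN → 557 kN.
Block shear governs: 557 kN.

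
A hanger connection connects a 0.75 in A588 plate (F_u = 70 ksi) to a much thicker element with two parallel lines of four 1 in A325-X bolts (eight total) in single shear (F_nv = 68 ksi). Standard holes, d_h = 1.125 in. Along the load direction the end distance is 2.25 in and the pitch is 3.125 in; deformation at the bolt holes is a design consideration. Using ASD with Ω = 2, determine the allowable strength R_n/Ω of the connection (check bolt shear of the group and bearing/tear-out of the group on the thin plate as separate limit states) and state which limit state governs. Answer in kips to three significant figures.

Bolt shear: A_b = π·1²/4 = 0.7854 in²; R_n = 68 × 0.7854 × 8 × 1 = 427.3 kips → 427.3 / 2 = 214 kips.
Bearing (1.2 l_c t F_u ≤ 2.4 d t F_u): upper limit = 2.4·1·0.75·70 = 126 kips.
  Edge l_c = 2.25 − 1.125/2 = 1.688 → r_n = 106.3 kips; interior l_c = 3.125 − 1.125 = 2 → r_n = 126 kips.
  R_n,bearing = 2·106.3 + 6·126 = 968.6 kips → 968.6 / 2 = 484 kips.
Bolt shear governs: 214 kips.

214 kips (bolt shear governs)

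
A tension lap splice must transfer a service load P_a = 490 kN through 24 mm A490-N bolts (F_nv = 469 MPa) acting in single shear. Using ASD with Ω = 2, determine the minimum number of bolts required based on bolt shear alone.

5 bolts

A_b = π·24²/4 = 452.4 mm².
Per-bolt allowable strength R_n/Ω = 469 × 452.4 × 1 / 1000 / 2 = 106.1 kN.
n ≥ 490 / 106.1 = 4.619 → use 5 bolts.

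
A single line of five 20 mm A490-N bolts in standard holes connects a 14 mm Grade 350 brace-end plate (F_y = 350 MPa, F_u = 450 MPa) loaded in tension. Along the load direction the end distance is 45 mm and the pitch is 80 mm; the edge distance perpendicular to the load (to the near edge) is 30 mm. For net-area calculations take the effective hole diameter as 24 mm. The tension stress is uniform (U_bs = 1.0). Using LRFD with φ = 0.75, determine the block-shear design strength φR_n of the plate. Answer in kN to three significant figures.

Shear plane L_v = 45 + 4·80 = 365 mm; A_gv = 365 × 14 = 5110 mm².
A_nv = (365 − 4.5·24) × 14 = 3598 mm².
A_nt = (30 − 0.5·24) × 14 = 252 mm².
0.6 F_u A_nv = 971.5 kN; 0.6 F_y A_gv = 1073 kN → shear rupture governs the shear term.
R_n = 971.5 + 1.0 × 450 × 252 / 1000 = 1085 kN.
Design strength φR_n = 0.75 × 1085 = 814 kN.

814 kN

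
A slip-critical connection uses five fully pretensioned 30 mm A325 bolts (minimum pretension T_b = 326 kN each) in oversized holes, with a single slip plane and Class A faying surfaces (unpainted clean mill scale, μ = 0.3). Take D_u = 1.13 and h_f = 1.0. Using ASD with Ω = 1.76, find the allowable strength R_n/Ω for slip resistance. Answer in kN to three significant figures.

R_n = μ · D_u · h_f · T_b · n_s · n_b = 0.3 × 1.13 × 1.0 × 326 × 1 × 5 = 552.6 kN.
Allowable strength R_n/Ω = 552.6 / 1.76 = 314 kN.

314 kN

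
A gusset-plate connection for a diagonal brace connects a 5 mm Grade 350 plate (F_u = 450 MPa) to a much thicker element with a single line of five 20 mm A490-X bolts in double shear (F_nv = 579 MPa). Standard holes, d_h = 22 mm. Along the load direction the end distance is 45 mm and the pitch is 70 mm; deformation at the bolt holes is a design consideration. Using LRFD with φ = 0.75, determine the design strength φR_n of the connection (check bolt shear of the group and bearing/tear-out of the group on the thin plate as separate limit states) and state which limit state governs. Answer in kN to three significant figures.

393 kN (bearing governs)

Bolt shear: A_b = π·20²/4 = 314.2 mm²; R_n = 579 × 314.2 × 5 × 2 / 1000 = 1819 kN → 0.75 × 1819 = 1360 kN.
Bearing (1.2 l_c t F_u ≤ 2.4 d t F_u): upper limit = 2.4·20·5·450 / 1000 = 108 kN.
  Edge l_c = 45 − 22/2 = 34 → r_n = 91.8 kN; interior l_c = 70 − 22 = 48 → r_n = 108 kN.
  R_n,bearing = 1·91.8 + 4·108 = 523.8 kN → 0.75 × 523.8 = 393 kN.
Bearing governs: 393 kN.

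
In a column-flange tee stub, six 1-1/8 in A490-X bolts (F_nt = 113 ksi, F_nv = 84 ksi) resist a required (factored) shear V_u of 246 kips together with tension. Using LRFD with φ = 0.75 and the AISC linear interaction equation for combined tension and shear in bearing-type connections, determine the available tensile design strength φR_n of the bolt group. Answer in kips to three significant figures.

326 kips

A_b = π·1.125²/4 = 0.994 in²; f_rv = 246 / (6 × 0.994) = 41.25 ksi.
F'_nt = 1.3 F_nt − (F_nt / φF_nv) f_rv = 1.3·113 − (113/(0.75·84))·41.25 = 72.92 ksi, capped at F_nt → F'_nt = 72.92 ksi.
R_n = F'_nt · A_b · n = 72.92 × 0.994 × 6 = 434.9 kips.
Design strength φR_n = 0.75 × 434.9 = 326 kips.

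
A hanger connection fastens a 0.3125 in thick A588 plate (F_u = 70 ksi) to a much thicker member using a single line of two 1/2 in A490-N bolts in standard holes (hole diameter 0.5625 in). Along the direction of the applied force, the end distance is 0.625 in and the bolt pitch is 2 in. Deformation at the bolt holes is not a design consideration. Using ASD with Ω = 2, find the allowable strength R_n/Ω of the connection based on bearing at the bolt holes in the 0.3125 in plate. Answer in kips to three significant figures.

Per bolt r_n = 1.5 l_c t F_u ≤ 3.0 d t F_u; upper limit = 3.0 × 0.5 × 0.3125 × 70 = 32.81 kips.
Edge bolt: l_c = 0.625 − 0.5625/2 = 0.3438 in → 1.5 × 0.3438 × 0.3125 × 70 = 11.28 → r_n = 11.28 kips.
Interior bolts: l_c = 2 − 0.5625 = 1.438 in → 1.5 × 1.438 × 0.3125 × 70 = 47.17 → r_n = 32.81 kips.
R_n = 1 × 11.28 + 1 × 32.81 = 44.09 kips.
Allowable strength R_n/Ω = 44.09 / 2 = 22 kips.

22 kips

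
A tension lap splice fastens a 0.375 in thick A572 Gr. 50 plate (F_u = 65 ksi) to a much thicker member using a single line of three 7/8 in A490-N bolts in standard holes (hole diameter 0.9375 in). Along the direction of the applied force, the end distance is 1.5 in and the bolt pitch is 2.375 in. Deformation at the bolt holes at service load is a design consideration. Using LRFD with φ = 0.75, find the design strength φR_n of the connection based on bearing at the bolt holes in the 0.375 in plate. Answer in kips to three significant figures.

85.7 kips

Per bolt r_n = 1.2 l_c t F_u ≤ 2.4 d t F_u; upper limit = 2.4 × 0.875 × 0.375 × 65 = 51.19 kips.
Edge bolt: l_c = 1.5 − 0.9375/2 = 1.031 in → 1.2 × 1.031 × 0.375 × 65 = 30.16 → r_n = 30.16 kips.
Interior bolts: l_c = 2.375 − 0.9375 = 1.438 in → 1.2 × 1.438 × 0.375 × 65 = 42.05 → r_n = 42.05 kips.
R_n = 1 × 30.16 + 2 × 42.05 = 114.3 kips.
Design strength φR_n = 0.75 × 114.3 = 85.7 kips.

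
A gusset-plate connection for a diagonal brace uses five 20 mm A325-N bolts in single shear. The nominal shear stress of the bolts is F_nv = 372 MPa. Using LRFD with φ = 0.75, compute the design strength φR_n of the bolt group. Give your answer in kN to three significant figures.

A_b = π × 20² / 4 = 314.2 mm².
R_n = F_nv · A_b · n · n_s = 372 × 314.2 × 5 × 1 / 1000 = 584.3 kN.
Design strength φR_n = 0.75 × 584.3 = 438 kN.

438 kN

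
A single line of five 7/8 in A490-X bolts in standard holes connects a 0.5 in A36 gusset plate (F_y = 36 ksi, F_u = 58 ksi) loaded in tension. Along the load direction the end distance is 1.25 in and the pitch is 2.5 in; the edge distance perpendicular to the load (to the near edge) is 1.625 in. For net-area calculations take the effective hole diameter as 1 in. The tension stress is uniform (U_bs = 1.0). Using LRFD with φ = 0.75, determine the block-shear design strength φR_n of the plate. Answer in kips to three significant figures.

113 kips

Shear plane L_v = 1.25 + 4·2.5 = 11.25 in; A_gv = 11.25 × 0.5 = 5.625 in².
A_nv = (11.25 − 4.5·1) × 0.5 = 3.375 in².
A_nt = (1.625 − 0.5·1) × 0.5 = 0.5625 in².
0.6 F_u A_nv = 117.4 kips; 0.6 F_y A_gv = 121.5 kips → shear rupture governs the shear term.
R_n = 117.4 + 1.0 × 58 × 0.5625 = 150.1 kips.
Design strength φR_n = 0.75 × 150.1 = 113 kips.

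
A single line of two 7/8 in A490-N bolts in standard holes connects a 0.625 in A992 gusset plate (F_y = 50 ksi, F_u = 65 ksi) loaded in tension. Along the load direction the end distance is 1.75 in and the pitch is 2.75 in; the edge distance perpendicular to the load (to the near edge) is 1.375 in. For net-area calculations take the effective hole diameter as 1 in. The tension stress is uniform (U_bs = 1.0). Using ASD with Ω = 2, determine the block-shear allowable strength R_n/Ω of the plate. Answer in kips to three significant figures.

Shear plane L_v = 1.75 + 1·2.75 = 4.5 in; A_gv = 4.5 × 0.625 = 2.812 in².
A_nv = (4.5 − 1.5·1) × 0.625 = 1.875 in².
A_nt = (1.375 − 0.5·1) × 0.625 = 0.5469 in².
0.6 F_u A_nv = 73.12 kips; 0.6 F_y A_gv = 84.38 kips → shear rupture governs the shear term.
R_n = 73.12 + 1.0 × 65 × 0.5469 = 108.7 kips.
Allowable strength R_n/Ω = 108.7 / 2 = 54.3 kips.

54.3 kips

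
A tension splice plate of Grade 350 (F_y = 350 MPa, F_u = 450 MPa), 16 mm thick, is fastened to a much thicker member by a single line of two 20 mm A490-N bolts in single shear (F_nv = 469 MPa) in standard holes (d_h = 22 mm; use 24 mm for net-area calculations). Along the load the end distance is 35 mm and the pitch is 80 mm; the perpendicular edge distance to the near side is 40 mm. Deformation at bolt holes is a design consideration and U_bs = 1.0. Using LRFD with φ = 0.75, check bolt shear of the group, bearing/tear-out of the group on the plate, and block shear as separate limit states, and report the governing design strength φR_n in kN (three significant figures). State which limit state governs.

221 kN (bolt shear governs)

Bolt shear: A_b = π·20²/4 = 314.2 mm²; R_n = 469 × 314.2 × 2 × 1 / 1000 = 294.7 kN → 0.75 × 294.7 = 221 kN.
Bearing: edge l_c = 24, r_n = 207.4 kN; interior l_c = 58, r_n = 345.6 kN; R_n = 207.4 + 1·345.6 = 553 kN → 415 kN.
Block shear: A_gv = 1840, A_nv = 1264, A_nt = 448 mm²; R_n = min(0.6F_uA_nv, 0.6F_yA_gv) + U_bs·F_u·A_nt = 542.9 kN → 407 kN.
Bolt shear governs: 221 kN.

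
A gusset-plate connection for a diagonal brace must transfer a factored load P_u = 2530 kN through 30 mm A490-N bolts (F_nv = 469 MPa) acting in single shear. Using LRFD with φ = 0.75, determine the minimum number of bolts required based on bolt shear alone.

A_b = π·30²/4 = 706.9 mm².
Per-bolt design strength φR_n = 0.75 × 469 × 706.9 × 1 / 1000 = 248.6 kN.
n ≥ 2530 / 248.6 = 10.18 → use 11 bolts.

11 bolts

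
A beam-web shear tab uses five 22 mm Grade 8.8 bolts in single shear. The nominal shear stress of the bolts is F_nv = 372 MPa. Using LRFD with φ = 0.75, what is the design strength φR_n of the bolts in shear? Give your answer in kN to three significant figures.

530 kN

A_b = π × 22² / 4 = 380.1 mm².
R_n = F_nv · A_b · n · n_s = 372 × 380.1 × 5 × 1 / 1000 = 707 kN.
Design strength φR_n = 0.75 × 707 = 530 kN.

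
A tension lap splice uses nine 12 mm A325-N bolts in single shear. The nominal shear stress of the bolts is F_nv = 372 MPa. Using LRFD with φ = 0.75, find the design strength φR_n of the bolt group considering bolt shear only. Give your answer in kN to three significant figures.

A_b = π × 12² / 4 = 113.1 mm².
R_n = F_nv · A_b · n · n_s = 372 × 113.1 × 9 × 1 / 1000 = 378.6 kN.
Design strength φR_n = 0.75 × 378.6 = 284 kN.

284 kN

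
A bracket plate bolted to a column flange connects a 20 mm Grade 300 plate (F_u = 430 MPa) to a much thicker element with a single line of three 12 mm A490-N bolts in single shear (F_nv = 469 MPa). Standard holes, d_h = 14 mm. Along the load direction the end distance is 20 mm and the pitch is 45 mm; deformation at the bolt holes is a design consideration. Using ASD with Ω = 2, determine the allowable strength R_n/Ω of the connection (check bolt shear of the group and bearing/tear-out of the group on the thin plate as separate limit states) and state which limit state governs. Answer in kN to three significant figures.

79.6 kN (bolt shear governs)

Bolt shear: A_b = π·12²/4 = 113.1 mm²; R_n = 469 × 113.1 × 3 × 1 / 1000 = 159.1 kN → 159.1 / 2 = 79.6 kN.
Bearing (1.2 l_c t F_u ≤ 2.4 d t F_u): upper limit = 2.4·12·20·430 / 1000 = 247.7 kN.
  Edge l_c = 20 − 14/2 = 13 → r_n = 134.2 kN; interior l_c = 45 − 14 = 31 → r_n = 247.7 kN.
  R_n,bearing = 1·134.2 + 2·247.7 = 629.5 kN → 629.5 / 2 = 315 kN.
Bolt shear governs: 79.6 kN.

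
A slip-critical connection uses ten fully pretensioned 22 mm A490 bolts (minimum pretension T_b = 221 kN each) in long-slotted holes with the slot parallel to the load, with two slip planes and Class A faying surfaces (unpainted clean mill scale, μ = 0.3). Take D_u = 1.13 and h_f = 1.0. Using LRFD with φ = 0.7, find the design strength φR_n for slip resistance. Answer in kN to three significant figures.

R_n = μ · D_u · h_f · T_b · n_s · n_b = 0.3 × 1.13 × 1.0 × 221 × 2 × 10 = 1498 kN.
Design strength φR_n = 0.7 × 1498 = 1050 kN.

1050 kN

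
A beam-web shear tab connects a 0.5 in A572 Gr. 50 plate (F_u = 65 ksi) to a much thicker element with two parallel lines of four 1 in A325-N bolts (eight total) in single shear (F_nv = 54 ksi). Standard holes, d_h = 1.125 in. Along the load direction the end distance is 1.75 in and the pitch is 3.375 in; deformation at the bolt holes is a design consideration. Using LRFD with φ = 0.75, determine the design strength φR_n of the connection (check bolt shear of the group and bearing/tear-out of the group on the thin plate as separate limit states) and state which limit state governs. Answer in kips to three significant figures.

254 kips (bolt shear governs)

Bolt shear: A_b = π·1²/4 = 0.7854 in²; R_n = 54 × 0.7854 × 8 × 1 = 339.3 kips → 0.75 × 339.3 = 254 kips.
Bearing (1.2 l_c t F_u ≤ 2.4 d t F_u): upper limit = 2.4·1·0.5·65 = 78 kips.
  Edge l_c = 1.75 − 1.125/2 = 1.188 → r_n = 46.31 kips; interior l_c = 3.375 − 1.125 = 2.25 → r_n = 78 kips.
  R_n,bearing = 2·46.31 + 6·78 = 560.6 kips → 0.75 × 560.6 = 420 kips.
Bolt shear governs: 254 kips.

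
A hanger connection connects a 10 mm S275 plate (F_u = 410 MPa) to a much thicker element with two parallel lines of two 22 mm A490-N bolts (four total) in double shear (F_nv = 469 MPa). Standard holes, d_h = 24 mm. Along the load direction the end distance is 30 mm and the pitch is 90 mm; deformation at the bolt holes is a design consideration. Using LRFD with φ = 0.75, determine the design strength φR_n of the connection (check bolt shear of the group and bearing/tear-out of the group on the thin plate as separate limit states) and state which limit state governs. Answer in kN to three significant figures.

Bolt shear: A_b = π·22²/4 = 380.1 mm²; R_n = 469 × 380.1 × 4 × 2 / 1000 = 1426 kN → 0.75 × 1426 = 1070 kN.
Bearing (1.2 l_c t F_u ≤ 2.4 d t F_u): upper limit = 2.4·22·10·410 / 1000 = 216.5 kN.
  Edge l_c = 30 − 24/2 = 18 → r_n = 88.56 kN; interior l_c = 90 − 24 = 66 → r_n = 216.5 kN.
  R_n,bearing = 2·88.56 + 2·216.5 = 610.1 kN → 0.75 × 610.1 = 458 kN.
Bearing governs: 458 kN.

458 kN (bearing governs)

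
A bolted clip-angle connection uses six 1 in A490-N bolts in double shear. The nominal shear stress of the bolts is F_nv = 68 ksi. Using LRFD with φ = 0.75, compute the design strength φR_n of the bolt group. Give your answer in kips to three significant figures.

481 kips

A_b = π × 1² / 4 = 0.7854 in².
R_n = F_nv · A_b · n · n_s = 68 × 0.7854 × 6 × 2 = 640.9 kips.
Design strength φR_n = 0.75 × 640.9 = 481 kips.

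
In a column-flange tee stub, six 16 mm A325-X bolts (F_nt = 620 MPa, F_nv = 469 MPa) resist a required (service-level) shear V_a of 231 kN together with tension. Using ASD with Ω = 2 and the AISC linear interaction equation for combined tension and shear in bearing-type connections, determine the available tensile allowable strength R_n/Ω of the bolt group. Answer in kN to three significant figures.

A_b = π·16²/4 = 201.1 mm²; f_rv = 231 × 1000 / (6 × 201.1) = 191.5 MPa.
F'_nt = 1.3 F_nt − (Ω F_nt / F_nv) f_rv = 1.3·620 − (2·620/469)·191.5 = 299.7 MPa, capped at F_nt → F'_nt = 299.7 MPa.
R_n = F'_nt · A_b · n = 299.7 × 201.1 × 6 / 1000 = 361.6 kN.
Allowable strength R_n/Ω = 361.6 / 2 = 181 kN.

181 kN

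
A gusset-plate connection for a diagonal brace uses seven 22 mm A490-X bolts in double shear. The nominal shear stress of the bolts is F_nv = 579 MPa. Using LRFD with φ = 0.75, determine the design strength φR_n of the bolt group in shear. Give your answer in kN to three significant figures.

2310 kN

A_b = π × 22² / 4 = 380.1 mm².
R_n = F_nv · A_b · n · n_s = 579 × 380.1 × 7 × 2 / 1000 = 3081 kN.
Design strength φR_n = 0.75 × 3081 = 2310 kN.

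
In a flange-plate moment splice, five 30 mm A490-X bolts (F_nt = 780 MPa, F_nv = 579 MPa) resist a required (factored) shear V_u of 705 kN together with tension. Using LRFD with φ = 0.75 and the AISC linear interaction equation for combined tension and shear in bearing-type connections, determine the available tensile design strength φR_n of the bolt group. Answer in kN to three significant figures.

1740 kN

A_b = π·30²/4 = 706.9 mm²; f_rv = 705 × 1000 / (5 × 706.9) = 199.5 MPa.
F'_nt = 1.3 F_nt − (F_nt / φF_nv) f_rv = 1.3·780 − (780/(0.75·579))·199.5 = 655.7 MPa, capped at F_nt → F'_nt = 655.7 MPa.
R_n = F'_nt · A_b · n = 655.7 × 706.9 × 5 / 1000 = 2317 kN.
Design strength φR_n = 0.75 × 2317 = 1740 kN.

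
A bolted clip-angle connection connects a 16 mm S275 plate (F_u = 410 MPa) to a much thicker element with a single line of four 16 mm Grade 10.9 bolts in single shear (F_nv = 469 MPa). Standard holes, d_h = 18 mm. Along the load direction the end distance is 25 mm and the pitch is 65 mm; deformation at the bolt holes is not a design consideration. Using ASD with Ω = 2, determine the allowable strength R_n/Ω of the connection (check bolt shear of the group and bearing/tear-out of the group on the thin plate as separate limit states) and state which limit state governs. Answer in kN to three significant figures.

Bolt shear: A_b = π·16²/4 = 201.1 mm²; R_n = 469 × 201.1 × 4 × 1 / 1000 = 377.2 kN → 377.2 / 2 = 189 kN.
Bearing (1.5 l_c t F_u ≤ 3.0 d t F_u): upper limit = 3.0·16·16·410 / 1000 = 314.9 kN.
  Edge l_c = 25 − 18/2 = 16 → r_n = 157.4 kN; interior l_c = 65 − 18 = 47 → r_n = 314.9 kN.
  R_n,bearing = 1·157.4 + 3·314.9 = 1102 kN → 1102 / 2 = 551 kN.
Bolt shear governs: 189 kN.

189 kN (bolt shear governs)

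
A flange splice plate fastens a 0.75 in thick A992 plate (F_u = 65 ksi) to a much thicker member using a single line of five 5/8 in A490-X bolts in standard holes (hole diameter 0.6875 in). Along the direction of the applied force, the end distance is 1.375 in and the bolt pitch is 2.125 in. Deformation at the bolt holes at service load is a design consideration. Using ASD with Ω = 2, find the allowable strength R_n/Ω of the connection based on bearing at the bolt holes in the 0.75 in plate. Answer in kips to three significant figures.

Per bolt r_n = 1.2 l_c t F_u ≤ 2.4 d t F_u; upper limit = 2.4 × 0.625 × 0.75 × 65 = 73.12 kips.
Edge bolt: l_c = 1.375 − 0.6875/2 = 1.031 in → 1.2 × 1.031 × 0.75 × 65 = 60.33 → r_n = 60.33 kips.
Interior bolts: l_c = 2.125 − 0.6875 = 1.438 in → 1.2 × 1.438 × 0.75 × 65 = 84.09 → r_n = 73.12 kips.
R_n = 1 × 60.33 + 4 × 73.12 = 352.8 kips.
Allowable strength R_n/Ω = 352.8 / 2 = 176 kips.

176 kips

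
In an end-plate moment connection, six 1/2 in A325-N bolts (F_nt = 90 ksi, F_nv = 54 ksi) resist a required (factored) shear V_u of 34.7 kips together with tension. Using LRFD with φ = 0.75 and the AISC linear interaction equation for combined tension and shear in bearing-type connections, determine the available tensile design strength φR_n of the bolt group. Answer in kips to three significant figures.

A_b = π·0.5²/4 = 0.1963 in²; f_rv = 34.7 / (6 × 0.1963) = 29.45 ksi.
F'_nt = 1.3 F_nt − (F_nt / φF_nv) f_rv = 1.3·90 − (90/(0.75·54))·29.45 = 51.55 ksi, capped at F_nt → F'_nt = 51.55 ksi.
R_n = F'_nt · A_b · n = 51.55 × 0.1963 × 6 = 60.73 kips.
Design strength φR_n = 0.75 × 60.73 = 45.5 kips.

45.5 kips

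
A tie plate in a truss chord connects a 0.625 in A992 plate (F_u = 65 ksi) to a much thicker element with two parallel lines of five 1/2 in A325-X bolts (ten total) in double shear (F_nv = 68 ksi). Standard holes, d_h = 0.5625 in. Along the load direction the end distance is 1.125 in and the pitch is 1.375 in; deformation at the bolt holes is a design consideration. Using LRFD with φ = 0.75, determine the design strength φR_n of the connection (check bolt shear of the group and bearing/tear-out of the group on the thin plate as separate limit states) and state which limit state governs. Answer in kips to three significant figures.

200 kips (bolt shear governs)

Bolt shear: A_b = π·0.5²/4 = 0.1963 in²; R_n = 68 × 0.1963 × 10 × 2 = 267 kips → 0.75 × 267 = 200 kips.
Bearing (1.2 l_c t F_u ≤ 2.4 d t F_u): upper limit = 2.4·0.5·0.625·65 = 48.75 kips.
  Edge l_c = 1.125 − 0.5625/2 = 0.8438 → r_n = 41.13 kips; interior l_c = 1.375 − 0.5625 = 0.8125 → r_n = 39.61 kips.
  R_n,bearing = 2·41.13 + 8·39.61 = 399.1 kips → 0.75 × 399.1 = 299 kips.
Bolt shear governs: 200 kips.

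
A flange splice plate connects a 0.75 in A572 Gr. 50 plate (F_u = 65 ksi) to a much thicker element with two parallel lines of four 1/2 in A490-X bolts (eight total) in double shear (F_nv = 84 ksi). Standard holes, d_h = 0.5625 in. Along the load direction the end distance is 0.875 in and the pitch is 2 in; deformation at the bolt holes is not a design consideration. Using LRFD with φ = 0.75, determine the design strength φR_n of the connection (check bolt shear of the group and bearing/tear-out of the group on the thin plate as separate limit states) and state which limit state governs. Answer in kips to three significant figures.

Bolt shear: A_b = π·0.5²/4 = 0.1963 in²; R_n = 84 × 0.1963 × 8 × 2 = 263.9 kips → 0.75 × 263.9 = 198 kips.
Bearing (1.5 l_c t F_u ≤ 3.0 d t F_u): upper limit = 3.0·0.5·0.75·65 = 73.12 kips.
  Edge l_c = 0.875 − 0.5625/2 = 0.5938 → r_n = 43.42 kips; interior l_c = 2 − 0.5625 = 1.438 → r_n = 73.12 kips.
  R_n,bearing = 2·43.42 + 6·73.12 = 525.6 kips → 0.75 × 525.6 = 394 kips.
Bolt shear governs: 198 kips.

198 kips (bolt shear governs)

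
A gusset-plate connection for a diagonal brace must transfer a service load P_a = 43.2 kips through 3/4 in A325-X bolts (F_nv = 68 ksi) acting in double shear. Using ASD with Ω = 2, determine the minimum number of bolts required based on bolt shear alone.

2 bolts

A_b = π·0.75²/4 = 0.4418 in².
Per-bolt allowable strength R_n/Ω = 68 × 0.4418 × 2 / 2 = 30.04 kips.
n ≥ 43.2 / 30.04 = 1.438 → use 2 bolts.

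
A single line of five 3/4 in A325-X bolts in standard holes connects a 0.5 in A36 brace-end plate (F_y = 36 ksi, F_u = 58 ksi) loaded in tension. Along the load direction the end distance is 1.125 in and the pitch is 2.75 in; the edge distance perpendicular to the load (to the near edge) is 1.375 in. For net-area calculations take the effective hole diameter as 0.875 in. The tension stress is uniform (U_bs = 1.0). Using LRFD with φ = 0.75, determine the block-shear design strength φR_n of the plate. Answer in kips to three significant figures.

Shear plane L_v = 1.125 + 4·2.75 = 12.12 in; A_gv = 12.12 × 0.5 = 6.062 in².
A_nv = (12.12 − 4.5·0.875) × 0.5 = 4.094 in².
A_nt = (1.375 − 0.5·0.875) × 0.5 = 0.4688 in².
0.6 F_u A_nv = 142.5 kips; 0.6 F_y A_gv = 130.9 kips → shear yielding governs the shear term.
R_n = 130.9 + 1.0 × 58 × 0.4688 = 158.1 kips.
Design strength φR_n = 0.75 × 158.1 = 119 kips.

119 kips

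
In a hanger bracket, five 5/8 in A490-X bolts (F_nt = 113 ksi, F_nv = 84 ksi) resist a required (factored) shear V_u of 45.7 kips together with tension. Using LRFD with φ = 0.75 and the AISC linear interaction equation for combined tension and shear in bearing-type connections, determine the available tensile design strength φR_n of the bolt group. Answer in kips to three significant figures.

108 kips

A_b = π·0.625²/4 = 0.3068 in²; f_rv = 45.7 / (5 × 0.3068) = 29.79 ksi.
F'_nt = 1.3 F_nt − (F_nt / φF_nv) f_rv = 1.3·113 − (113/(0.75·84))·29.79 = 93.46 ksi, capped at F_nt → F'_nt = 93.46 ksi.
R_n = F'_nt · A_b · n = 93.46 × 0.3068 × 5 = 143.4 kips.
Design strength φR_n = 0.75 × 143.4 = 108 kips.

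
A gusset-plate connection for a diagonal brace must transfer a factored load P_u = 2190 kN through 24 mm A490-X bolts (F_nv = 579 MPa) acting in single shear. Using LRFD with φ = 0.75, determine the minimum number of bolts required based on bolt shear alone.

A_b = π·24²/4 = 452.4 mm².
Per-bolt design strength φR_n = 0.75 × 579 × 452.4 × 1 / 1000 = 196.5 kN.
n ≥ 2190 / 196.5 = 11.15 → use 12 bolts.

12 bolts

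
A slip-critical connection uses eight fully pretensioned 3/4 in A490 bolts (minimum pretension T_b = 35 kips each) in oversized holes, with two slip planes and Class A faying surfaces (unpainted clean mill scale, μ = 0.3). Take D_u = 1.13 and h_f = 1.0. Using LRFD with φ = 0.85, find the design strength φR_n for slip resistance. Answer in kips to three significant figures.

161 kips

R_n = μ · D_u · h_f · T_b · n_s · n_b = 0.3 × 1.13 × 1.0 × 35 × 2 × 8 = 189.8 kips.
Design strength φR_n = 0.85 × 189.8 = 161 kips.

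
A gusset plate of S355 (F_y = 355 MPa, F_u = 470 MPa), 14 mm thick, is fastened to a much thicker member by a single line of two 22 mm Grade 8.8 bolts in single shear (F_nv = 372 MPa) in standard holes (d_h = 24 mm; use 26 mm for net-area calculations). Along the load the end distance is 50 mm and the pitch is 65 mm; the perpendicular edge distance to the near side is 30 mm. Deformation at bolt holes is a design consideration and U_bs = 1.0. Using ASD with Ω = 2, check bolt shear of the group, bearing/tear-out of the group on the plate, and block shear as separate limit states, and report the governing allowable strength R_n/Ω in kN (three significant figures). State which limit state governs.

141 kN (bolt shear governs)

Bolt shear: A_b = π·22²/4 = 380.1 mm²; R_n = 372 × 380.1 × 2 × 1 / 1000 = 282.8 kN → 282.8 / 2 = 141 kN.
Bearing: edge l_c = 38, r_n = 300 kN; interior l_c = 41, r_n = 323.7 kN; R_n = 300 + 1·323.7 = 623.8 kN → 312 kN.
Block shear: A_gv = 1610, A_nv = 1064, A_nt = 238 mm²; R_n = min(0.6F_uA_nv, 0.6F_yA_gv) + U_bs·F_u·A_nt = 411.9 kN → 206 kN.
Bolt shear governs: 141 kN.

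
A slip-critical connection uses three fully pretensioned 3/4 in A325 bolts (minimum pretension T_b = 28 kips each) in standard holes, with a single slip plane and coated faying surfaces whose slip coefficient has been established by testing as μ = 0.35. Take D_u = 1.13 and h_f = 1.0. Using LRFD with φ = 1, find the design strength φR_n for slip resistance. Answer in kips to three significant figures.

R_n = μ · D_u · h_f · T_b · n_s · n_b = 0.35 × 1.13 × 1.0 × 28 × 1 × 3 = 33.22 kips.
Design strength φR_n = 1 × 33.22 = 33.2 kips.

33.2 kips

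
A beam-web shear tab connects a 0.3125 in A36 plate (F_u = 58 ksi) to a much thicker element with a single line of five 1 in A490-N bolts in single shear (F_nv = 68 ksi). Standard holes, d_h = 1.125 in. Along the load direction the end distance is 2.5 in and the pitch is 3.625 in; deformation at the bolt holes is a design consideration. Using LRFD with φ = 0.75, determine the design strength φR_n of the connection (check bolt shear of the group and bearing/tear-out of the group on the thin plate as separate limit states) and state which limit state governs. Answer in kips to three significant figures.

162 kips (bearing governs)

Bolt shear: A_b = π·1²/4 = 0.7854 in²; R_n = 68 × 0.7854 × 5 × 1 = 267 kips → 0.75 × 267 = 200 kips.
Bearing (1.2 l_c t F_u ≤ 2.4 d t F_u): upper limit = 2.4·1·0.3125·58 = 43.5 kips.
  Edge l_c = 2.5 − 1.125/2 = 1.938 → r_n = 42.14 kips; interior l_c = 3.625 − 1.125 = 2.5 → r_n = 43.5 kips.
  R_n,bearing = 1·42.14 + 4·43.5 = 216.1 kips → 0.75 × 216.1 = 162 kips.
Bearing governs: 162 kips.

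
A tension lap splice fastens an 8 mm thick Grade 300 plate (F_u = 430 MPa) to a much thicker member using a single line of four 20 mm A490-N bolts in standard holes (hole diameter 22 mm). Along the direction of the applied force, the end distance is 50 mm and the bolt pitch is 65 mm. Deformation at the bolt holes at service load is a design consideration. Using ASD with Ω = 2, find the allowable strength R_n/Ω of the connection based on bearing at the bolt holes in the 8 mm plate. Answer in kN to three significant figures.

Per bolt r_n = 1.2 l_c t F_u ≤ 2.4 d t F_u; upper limit = 2.4 × 20 × 8 × 430 / 1000 = 165.1 kN.
Edge bolt: l_c = 50 − 22/2 = 39 mm → 1.2 × 39 × 8 × 430 / 1000 = 161 → r_n = 161 kN.
Interior bolts: l_c = 65 − 22 = 43 mm → 1.2 × 43 × 8 × 430 / 1000 = 177.5 → r_n = 165.1 kN.
R_n = 1 × 161 + 3 × 165.1 = 656.4 kN.
Allowable strength R_n/Ω = 656.4 / 2 = 328 kN.

328 kN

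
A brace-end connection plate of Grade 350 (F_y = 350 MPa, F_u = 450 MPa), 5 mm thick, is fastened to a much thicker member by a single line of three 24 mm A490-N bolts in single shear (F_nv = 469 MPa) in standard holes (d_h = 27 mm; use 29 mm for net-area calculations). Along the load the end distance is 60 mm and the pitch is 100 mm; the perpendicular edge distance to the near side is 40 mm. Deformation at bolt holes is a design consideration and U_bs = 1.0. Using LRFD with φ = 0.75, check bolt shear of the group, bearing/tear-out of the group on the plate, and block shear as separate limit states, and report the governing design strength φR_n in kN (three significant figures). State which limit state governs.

Bolt shear: A_b = π·24²/4 = 452.4 mm²; R_n = 469 × 452.4 × 3 × 1 / 1000 = 636.5 kN → 0.75 × 636.5 = 477 kN.
Bearing: edge l_c = 46.5, r_n = 125.5 kN; interior l_c = 73, r_n = 129.6 kN; R_n = 125.5 + 2·129.6 = 384.8 kN → 289 kN.
Block shear: A_gv = 1300, A_nv = 937.5, A_nt = 127.5 mm²; R_n = min(0.6F_uA_nv, 0.6F_yA_gv) + U_bs·F_u·A_nt = 310.5 kN → 233 kN.
Block shear governs: 233 kN.

233 kN (block shear governs)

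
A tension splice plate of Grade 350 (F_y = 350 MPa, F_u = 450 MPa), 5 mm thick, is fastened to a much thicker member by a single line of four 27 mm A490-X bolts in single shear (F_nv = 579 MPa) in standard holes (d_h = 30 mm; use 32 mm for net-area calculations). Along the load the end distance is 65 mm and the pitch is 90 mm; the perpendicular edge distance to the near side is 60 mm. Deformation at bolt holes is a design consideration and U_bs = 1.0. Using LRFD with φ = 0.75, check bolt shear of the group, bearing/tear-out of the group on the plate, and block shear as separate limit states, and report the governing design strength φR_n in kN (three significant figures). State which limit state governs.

300 kN (block shear governs)

Bolt shear: A_b = π·27²/4 = 572.6 mm²; R_n = 579 × 572.6 × 4 × 1 / 1000 = 1326 kN → 0.75 × 1326 = 995 kN.
Bearing: edge l_c = 50, r_n = 135 kN; interior l_c = 60, r_n = 145.8 kN; R_n = 135 + 3·145.8 = 572.4 kN → 429 kN.
Block shear: A_gv = 1675, A_nv = 1115, A_nt = 220 mm²; R_n = min(0.6F_uA_nv, 0.6F_yA_gv) + U_bs·F_u·A_nt = 400.1 kN → 300 kN.
Block shear governs: 300 kN.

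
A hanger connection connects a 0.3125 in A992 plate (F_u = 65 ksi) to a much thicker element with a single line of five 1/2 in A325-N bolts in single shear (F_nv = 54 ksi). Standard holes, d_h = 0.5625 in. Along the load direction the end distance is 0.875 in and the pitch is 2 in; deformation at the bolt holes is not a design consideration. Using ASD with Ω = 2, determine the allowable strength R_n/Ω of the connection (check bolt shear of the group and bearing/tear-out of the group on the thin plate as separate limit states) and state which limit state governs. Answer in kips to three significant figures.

Bolt shear: A_b = π·0.5²/4 = 0.1963 in²; R_n = 54 × 0.1963 × 5 × 1 = 53.01 kips → 53.01 / 2 = 26.5 kips.
Bearing (1.5 l_c t F_u ≤ 3.0 d t F_u): upper limit = 3.0·0.5·0.3125·65 = 30.47 kips.
  Edge l_c = 0.875 − 0.5625/2 = 0.5938 → r_n = 18.09 kips; interior l_c = 2 − 0.5625 = 1.438 → r_n = 30.47 kips.
  R_n,bearing = 1·18.09 + 4·30.47 = 140 kips → 140 / 2 = 70 kips.
Bolt shear governs: 26.5 kips.

26.5 kips (bolt shear governs)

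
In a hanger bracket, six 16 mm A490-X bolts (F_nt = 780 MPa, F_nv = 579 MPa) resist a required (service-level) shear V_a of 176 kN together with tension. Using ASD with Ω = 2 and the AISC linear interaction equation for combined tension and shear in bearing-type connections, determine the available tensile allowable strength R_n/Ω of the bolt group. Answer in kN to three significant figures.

A_b = π·16²/4 = 201.1 mm²; f_rv = 176 × 1000 / (6 × 201.1) = 145.9 MPa.
F'_nt = 1.3 F_nt − (Ω F_nt / F_nv) f_rv = 1.3·780 − (2·780/579)·145.9 = 620.9 MPa, capped at F_nt → F'_nt = 620.9 MPa.
R_n = F'_nt · A_b · n = 620.9 × 201.1 × 6 / 1000 = 749.1 kN.
Allowable strength R_n/Ω = 749.1 / 2 = 375 kN.

375 kN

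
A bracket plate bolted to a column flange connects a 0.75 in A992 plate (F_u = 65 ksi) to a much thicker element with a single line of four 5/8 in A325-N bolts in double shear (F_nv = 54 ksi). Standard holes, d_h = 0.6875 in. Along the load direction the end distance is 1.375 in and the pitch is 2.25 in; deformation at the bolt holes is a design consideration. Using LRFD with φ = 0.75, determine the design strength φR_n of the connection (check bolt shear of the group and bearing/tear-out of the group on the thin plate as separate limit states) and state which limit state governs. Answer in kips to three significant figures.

99.4 kips (bolt shear governs)

Bolt shear: A_b = π·0.625²/4 = 0.3068 in²; R_n = 54 × 0.3068 × 4 × 2 = 132.5 kips → 0.75 × 132.5 = 99.4 kips.
Bearing (1.2 l_c t F_u ≤ 2.4 d t F_u): upper limit = 2.4·0.625·0.75·65 = 73.12 kips.
  Edge l_c = 1.375 − 0.6875/2 = 1.031 → r_n = 60.33 kips; interior l_c = 2.25 − 0.6875 = 1.562 → r_n = 73.12 kips.
  R_n,bearing = 1·60.33 + 3·73.12 = 279.7 kips → 0.75 × 279.7 = 210 kips.
Bolt shear governs: 99.4 kips.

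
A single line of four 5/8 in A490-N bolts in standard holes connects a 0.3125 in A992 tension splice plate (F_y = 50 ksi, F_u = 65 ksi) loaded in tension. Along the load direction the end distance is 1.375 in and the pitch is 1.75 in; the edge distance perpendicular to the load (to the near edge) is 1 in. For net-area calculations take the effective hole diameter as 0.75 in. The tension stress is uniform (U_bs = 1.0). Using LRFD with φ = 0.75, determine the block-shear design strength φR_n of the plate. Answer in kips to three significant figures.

Shear plane L_v = 1.375 + 3·1.75 = 6.625 in; A_gv = 6.625 × 0.3125 = 2.07 in².
A_nv = (6.625 − 3.5·0.75) × 0.3125 = 1.25 in².
A_nt = (1 − 0.5·0.75) × 0.3125 = 0.1953 in².
0.6 F_u A_nv = 48.75 kips; 0.6 F_y A_gv = 62.11 kips → shear rupture governs the shear term.
R_n = 48.75 + 1.0 × 65 × 0.1953 = 61.45 kips.
Design strength φR_n = 0.75 × 61.45 = 46.1 kips.

46.1 kips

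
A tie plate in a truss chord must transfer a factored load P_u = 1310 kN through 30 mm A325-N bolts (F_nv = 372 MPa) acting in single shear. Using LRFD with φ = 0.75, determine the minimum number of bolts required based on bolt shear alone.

7 bolts

A_b = π·30²/4 = 706.9 mm².
Per-bolt design strength φR_n = 0.75 × 372 × 706.9 × 1 / 1000 = 197.2 kN.
n ≥ 1310 / 197.2 = 6.643 → use 7 bolts.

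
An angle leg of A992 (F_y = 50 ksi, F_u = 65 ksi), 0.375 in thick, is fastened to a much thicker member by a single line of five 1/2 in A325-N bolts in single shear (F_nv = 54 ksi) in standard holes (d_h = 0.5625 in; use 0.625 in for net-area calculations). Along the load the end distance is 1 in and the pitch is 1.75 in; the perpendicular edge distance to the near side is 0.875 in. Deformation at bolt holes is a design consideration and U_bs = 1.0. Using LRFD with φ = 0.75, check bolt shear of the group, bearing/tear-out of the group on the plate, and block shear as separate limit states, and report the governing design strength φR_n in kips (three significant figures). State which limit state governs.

39.8 kips (bolt shear governs)

Bolt shear: A_b = π·0.5²/4 = 0.1963 in²; R_n = 54 × 0.1963 × 5 × 1 = 53.01 kips → 0.75 × 53.01 = 39.8 kips.
Bearing: edge l_c = 0.7188, r_n = 21.02 kips; interior l_c = 1.188, r_n = 29.25 kips; R_n = 21.02 + 4·29.25 = 138 kips → 104 kips.
Block shear: A_gv = 3, A_nv = 1.945, A_nt = 0.2109 in²; R_n = min(0.6F_uA_nv, 0.6F_yA_gv) + U_bs·F_u·A_nt = 89.58 kips → 67.2 kips.
Bolt shear governs: 39.8 kips.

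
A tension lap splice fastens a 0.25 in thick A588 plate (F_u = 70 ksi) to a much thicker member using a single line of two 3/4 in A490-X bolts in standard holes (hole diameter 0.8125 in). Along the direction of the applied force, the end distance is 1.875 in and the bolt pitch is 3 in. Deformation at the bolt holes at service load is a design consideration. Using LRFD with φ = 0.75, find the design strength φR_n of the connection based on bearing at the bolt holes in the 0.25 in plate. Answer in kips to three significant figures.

Per bolt r_n = 1.2 l_c t F_u ≤ 2.4 d t F_u; upper limit = 2.4 × 0.75 × 0.25 × 70 = 31.5 kips.
Edge bolt: l_c = 1.875 − 0.8125/2 = 1.469 in → 1.2 × 1.469 × 0.25 × 70 = 30.84 → r_n = 30.84 kips.
Interior bolts: l_c = 3 − 0.8125 = 2.188 in → 1.2 × 2.188 × 0.25 × 70 = 45.94 → r_n = 31.5 kips.
R_n = 1 × 30.84 + 1 × 31.5 = 62.34 kips.
Design strength φR_n = 0.75 × 62.34 = 46.8 kips.

46.8 kips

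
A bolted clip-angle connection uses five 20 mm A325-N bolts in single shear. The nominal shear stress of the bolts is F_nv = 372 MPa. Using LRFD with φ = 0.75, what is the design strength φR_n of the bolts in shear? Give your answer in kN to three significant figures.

A_b = π × 20² / 4 = 314.2 mm².
R_n = F_nv · A_b · n · n_s = 372 × 314.2 × 5 × 1 / 1000 = 584.3 kN.
Design strength φR_n = 0.75 × 584.3 = 438 kN.

438 kN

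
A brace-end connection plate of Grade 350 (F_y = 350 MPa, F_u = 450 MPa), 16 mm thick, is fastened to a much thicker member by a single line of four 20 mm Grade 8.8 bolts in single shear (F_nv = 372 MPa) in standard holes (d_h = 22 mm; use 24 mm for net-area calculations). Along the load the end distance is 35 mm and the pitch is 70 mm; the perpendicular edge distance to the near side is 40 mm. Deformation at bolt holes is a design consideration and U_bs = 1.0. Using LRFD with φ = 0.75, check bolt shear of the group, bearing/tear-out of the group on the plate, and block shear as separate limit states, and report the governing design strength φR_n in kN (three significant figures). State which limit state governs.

Bolt shear: A_b = π·20²/4 = 314.2 mm²; R_n = 372 × 314.2 × 4 × 1 / 1000 = 467.5 kN → 0.75 × 467.5 = 351 kN.
Bearing: edge l_c = 24, r_n = 207.4 kN; interior l_c = 48, r_n = 345.6 kN; R_n = 207.4 + 3·345.6 = 1244 kN → 933 kN.
Block shear: A_gv = 3920, A_nv = 2576, A_nt = 448 mm²; R_n = min(0.6F_uA_nv, 0.6F_yA_gv) + U_bs·F_u·A_nt = 897.1 kN → 673 kN.
Bolt shear governs: 351 kN.

351 kN (bolt shear governs)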